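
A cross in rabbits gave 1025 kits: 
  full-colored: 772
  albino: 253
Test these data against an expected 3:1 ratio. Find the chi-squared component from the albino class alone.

0.041

Under the 3:1 hypothesis (Σ ratio = 4, N = 1025):
  full-colored: 1025 × 3/4 = 768.75
  albino: 1025 × 1/4 = 256.25
Contribution of albino: (253 − 256.25)² / 256.25 = 0.0412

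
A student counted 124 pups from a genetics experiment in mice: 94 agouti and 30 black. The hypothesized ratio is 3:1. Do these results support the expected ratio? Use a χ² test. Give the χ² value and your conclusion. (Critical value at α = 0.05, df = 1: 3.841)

0.043; consistent

Total ratio parts = 4. Expected numbers out of 124:
  agouti: 124 × 3/4 = 93
  black: 124 × 1/4 = 31
χ² = Σ (O − E)² / E
  agouti: (94 − 93)² / 93 = 0.0108
  black: (30 − 31)² / 31 = 0.0323
χ² = 0.0108 + 0.0323 = 0.0431 ≈ 0.043
Degrees of freedom = 2 − 1 = 1; critical value at α = 0.05 is 3.841.
Since 0.043 < 3.841, we fail to reject the null hypothesis — the data are consistent with the 3:1 ratio.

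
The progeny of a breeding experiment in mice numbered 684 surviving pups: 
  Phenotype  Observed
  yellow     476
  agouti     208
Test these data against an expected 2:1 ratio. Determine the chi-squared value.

2.632

The 2:1 ratio has 3 parts, so with N = 684 the expected counts are:
  yellow: 684 × 2/3 = 456
  agouti: 684 × 1/3 = 228
χ² = Σ (O − E)² / E
  yellow: (476 − 456)² / 456 = 0.8772
  agouti: (208 − 228)² / 228 = 1.7544
χ² = 0.8772 + 1.7544 = 2.6316 ≈ 2.632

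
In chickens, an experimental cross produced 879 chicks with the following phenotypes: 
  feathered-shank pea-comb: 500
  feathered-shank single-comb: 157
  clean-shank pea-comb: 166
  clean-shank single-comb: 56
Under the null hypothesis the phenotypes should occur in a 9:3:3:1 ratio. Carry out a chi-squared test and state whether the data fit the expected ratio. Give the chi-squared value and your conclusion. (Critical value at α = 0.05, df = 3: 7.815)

0.462; consistent

Expected counts for N = 879 under a 9:3:3:1 ratio (total parts = 16):
  feathered-shank pea-comb: 879 × 9/16 = 494.4375
  feathered-shank single-comb: 879 × 3/16 = 164.8125
  clean-shank pea-comb: 879 × 3/16 = 164.8125
  clean-shank single-comb: 879 × 1/16 = 54.9375
χ² = Σ (O − E)² / E
  feathered-shank pea-comb: (500 − 494.4375)² / 494.4375 = 0.0626
  feathered-shank single-comb: (157 − 164.8125)² / 164.8125 = 0.3703
  clean-shank pea-comb: (166 − 164.8125)² / 164.8125 = 0.0086
  clean-shank single-comb: (56 − 54.9375)² / 54.9375 = 0.0205
χ² = 0.0626 + 0.3703 + 0.0086 + 0.0205 = 0.462
Degrees of freedom = 4 − 1 = 3; critical value at α = 0.05 is 7.815.
Since 0.462 < 7.815, we fail to reject the null hypothesis — the data are consistent with the 9:3:3:1 ratio.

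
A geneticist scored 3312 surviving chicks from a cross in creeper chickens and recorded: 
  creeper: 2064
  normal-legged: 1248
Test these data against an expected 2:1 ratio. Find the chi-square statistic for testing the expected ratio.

The 2:1 ratio has 3 parts, so with N = 3312 the expected counts are:
  creeper: 3312 × 2/3 = 2208
  normal-legged: 3312 × 1/3 = 1104
χ² = Σ (O − E)² / E
  creeper: (2064 − 2208)² / 2208 = 9.3913
  normal-legged: (1248 − 1104)² / 1104 = 18.7826
χ² = 9.3913 + 18.7826 = 28.1739 ≈ 28.174

28.174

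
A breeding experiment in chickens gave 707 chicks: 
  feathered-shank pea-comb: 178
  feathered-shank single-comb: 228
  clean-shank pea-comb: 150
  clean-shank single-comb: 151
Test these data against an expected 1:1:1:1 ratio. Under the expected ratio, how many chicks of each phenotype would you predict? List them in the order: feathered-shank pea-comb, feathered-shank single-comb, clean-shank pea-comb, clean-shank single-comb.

176.75, 176.75, 176.75, 176.75

Under the 1:1:1:1 hypothesis (Σ ratio = 4, N = 707):
  feathered-shank pea-comb: 707 × 1/4 = 176.75
  feathered-shank single-comb: 707 × 1/4 = 176.75
  clean-shank pea-comb: 707 × 1/4 = 176.75
  clean-shank single-comb: 707 × 1/4 = 176.75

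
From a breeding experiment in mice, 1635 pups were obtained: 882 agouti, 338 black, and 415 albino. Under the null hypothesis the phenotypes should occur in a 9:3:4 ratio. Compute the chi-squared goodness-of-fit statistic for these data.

4.864

Total ratio parts = 16. Expected numbers out of 1635:
  agouti: 1635 × 9/16 = 919.6875
  black: 1635 × 3/16 = 306.5625
  albino: 1635 × 4/16 = 408.75
χ² = Σ (O − E)² / E
  agouti: (882 − 919.6875)² / 919.6875 = 1.5444
  black: (338 − 306.5625)² / 306.5625 = 3.2239
  albino: (415 − 408.75)² / 408.75 = 0.0956
χ² = 1.5444 + 3.2239 + 0.0956 = 4.8639 ≈ 4.864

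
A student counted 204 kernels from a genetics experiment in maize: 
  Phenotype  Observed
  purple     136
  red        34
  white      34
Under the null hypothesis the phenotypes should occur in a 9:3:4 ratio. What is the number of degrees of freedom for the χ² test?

A goodness-of-fit test with 3 phenotype classes has df = 3 − 1 = 2.

2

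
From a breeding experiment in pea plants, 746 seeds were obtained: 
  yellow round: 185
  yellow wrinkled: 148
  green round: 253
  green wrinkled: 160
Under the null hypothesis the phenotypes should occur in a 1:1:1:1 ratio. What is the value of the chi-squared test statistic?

35.437

Total ratio parts = 4. Expected numbers out of 746:
  yellow round: 746 × 1/4 = 186.5
  yellow wrinkled: 746 × 1/4 = 186.5
  green round: 746 × 1/4 = 186.5
  green wrinkled: 746 × 1/4 = 186.5
χ² = Σ (O − E)² / E
  yellow round: (185 − 186.5)² / 186.5 = 0.0121
  yellow wrinkled: (148 − 186.5)² / 186.5 = 7.9477
  green round: (253 − 186.5)² / 186.5 = 23.7118
  green wrinkled: (160 − 186.5)² / 186.5 = 3.7654
χ² = 0.0121 + 7.9477 + 23.7118 + 3.7654 = 35.437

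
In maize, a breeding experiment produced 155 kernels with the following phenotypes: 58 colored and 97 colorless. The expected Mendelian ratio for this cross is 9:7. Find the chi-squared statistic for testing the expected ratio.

22.334

Total ratio parts = 16. Expected numbers out of 155:
  colored: 155 × 9/16 = 87.1875
  colorless: 155 × 7/16 = 67.8125
χ² = Σ (O − E)² / E
  colored: (58 − 87.1875)² / 87.1875 = 9.7710
  colorless: (97 − 67.8125)² / 67.8125 = 12.5627
χ² = 9.7710 + 12.5627 = 22.3337 ≈ 22.334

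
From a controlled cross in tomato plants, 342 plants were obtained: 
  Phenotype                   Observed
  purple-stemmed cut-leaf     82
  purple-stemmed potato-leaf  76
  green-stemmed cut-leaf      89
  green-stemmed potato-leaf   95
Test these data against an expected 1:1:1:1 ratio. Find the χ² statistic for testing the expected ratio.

2.398

Total ratio parts = 4. Expected numbers out of 342:
  purple-stemmed cut-leaf: 342 × 1/4 = 85.5
  purple-stemmed potato-leaf: 342 × 1/4 = 85.5
  green-stemmed cut-leaf: 342 × 1/4 = 85.5
  green-stemmed potato-leaf: 342 × 1/4 = 85.5
χ² = Σ (O − E)² / E
  purple-stemmed cut-leaf: (82 − 85.5)² / 85.5 = 0.1433
  purple-stemmed potato-leaf: (76 − 85.5)² / 85.5 = 1.0556
  green-stemmed cut-leaf: (89 − 85.5)² / 85.5 = 0.1433
  green-stemmed potato-leaf: (95 − 85.5)² / 85.5 = 1.0556
χ² = 0.1433 + 1.0556 + 0.1433 + 1.0556 = 2.3978 ≈ 2.398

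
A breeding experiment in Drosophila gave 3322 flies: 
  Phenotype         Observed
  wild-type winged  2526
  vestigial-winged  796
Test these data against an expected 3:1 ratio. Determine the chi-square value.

The 3:1 ratio has 4 parts, so with N = 3322 the expected counts are:
  wild-type winged: 3322 × 3/4 = 2491.5
  vestigial-winged: 3322 × 1/4 = 830.5
χ² = Σ (O − E)² / E
  wild-type winged: (2526 − 2491.5)² / 2491.5 = 0.4777
  vestigial-winged: (796 − 830.5)² / 830.5 = 1.4332
χ² = 0.4777 + 1.4332 = 1.9109 ≈ 1.911

1.911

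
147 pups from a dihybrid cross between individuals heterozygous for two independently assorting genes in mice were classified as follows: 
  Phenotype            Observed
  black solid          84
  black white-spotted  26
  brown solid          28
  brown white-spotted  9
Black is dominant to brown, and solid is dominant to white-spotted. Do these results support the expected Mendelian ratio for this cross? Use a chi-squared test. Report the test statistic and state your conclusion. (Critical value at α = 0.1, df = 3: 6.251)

A dihybrid F₂ with independent assortment and complete dominance at both loci gives a 9:3:3:1 phenotypic ratio.
Under the 9:3:3:1 hypothesis (Σ ratio = 16, N = 147):
  black solid: 147 × 9/16 = 82.6875
  black white-spotted: 147 × 3/16 = 27.5625
  brown solid: 147 × 3/16 = 27.5625
  brown white-spotted: 147 × 1/16 = 9.1875
χ² = Σ (O − E)² / E
  black solid: (84 − 82.6875)² / 82.6875 = 0.0208
  black white-spotted: (26 − 27.5625)² / 27.5625 = 0.0886
  brown solid: (28 − 27.5625)² / 27.5625 = 0.0069
  brown white-spotted: (9 − 9.1875)² / 9.1875 = 0.0038
χ² = 0.0208 + 0.0886 + 0.0069 + 0.0038 = 0.1201 ≈ 0.120
Degrees of freedom = 4 − 1 = 3; critical value at α = 0.1 is 6.251.
Since 0.120 < 6.251, we fail to reject the null hypothesis — the data are consistent with the 9:3:3:1 ratio.

0.120; consistent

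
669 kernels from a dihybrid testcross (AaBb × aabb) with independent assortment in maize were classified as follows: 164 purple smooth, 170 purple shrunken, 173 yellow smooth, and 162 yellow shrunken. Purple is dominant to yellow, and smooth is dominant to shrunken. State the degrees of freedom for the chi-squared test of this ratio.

A dihybrid testcross with independent assortment gives a 1:1:1:1 ratio.
A goodness-of-fit test with 4 phenotype classes has df = 4 − 1 = 3.

3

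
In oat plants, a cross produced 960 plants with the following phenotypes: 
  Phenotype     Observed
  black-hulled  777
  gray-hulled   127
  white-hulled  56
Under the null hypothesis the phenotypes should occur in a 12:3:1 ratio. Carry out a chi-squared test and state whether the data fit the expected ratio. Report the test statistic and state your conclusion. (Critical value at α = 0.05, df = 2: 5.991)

20.385; not consistent

Under the 12:3:1 hypothesis (Σ ratio = 16, N = 960):
  black-hulled: 960 × 12/16 = 720
  gray-hulled: 960 × 3/16 = 180
  white-hulled: 960 × 1/16 = 60
χ² = Σ (O − E)² / E
  black-hulled: (777 − 720)² / 720 = 4.5125
  gray-hulled: (127 − 180)² / 180 = 15.6056
  white-hulled: (56 − 60)² / 60 = 0.2667
χ² = 4.5125 + 15.6056 + 0.2667 = 20.3848 ≈ 20.385
Degrees of freedom = 3 − 1 = 2; critical value at α = 0.05 is 5.991.
Since 20.385 > 5.991, we reject the null hypothesis — the data do not fit the 12:3:1 ratio.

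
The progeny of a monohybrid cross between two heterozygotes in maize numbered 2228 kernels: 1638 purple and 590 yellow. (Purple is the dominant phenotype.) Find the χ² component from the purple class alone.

0.652

For a monohybrid cross between heterozygotes with complete dominance, the expected phenotypic ratio is 3:1.
Expected counts for N = 2228 under a 3:1 ratio (total parts = 4):
  purple: 2228 × 3/4 = 1671
  yellow: 2228 × 1/4 = 557
Contribution of purple: (1638 − 1671)² / 1671 = 0.6517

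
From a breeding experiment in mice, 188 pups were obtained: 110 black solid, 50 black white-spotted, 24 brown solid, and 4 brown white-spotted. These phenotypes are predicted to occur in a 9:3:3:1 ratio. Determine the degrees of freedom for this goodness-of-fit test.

3

A goodness-of-fit test with 4 phenotype classes has df = 4 − 1 = 3.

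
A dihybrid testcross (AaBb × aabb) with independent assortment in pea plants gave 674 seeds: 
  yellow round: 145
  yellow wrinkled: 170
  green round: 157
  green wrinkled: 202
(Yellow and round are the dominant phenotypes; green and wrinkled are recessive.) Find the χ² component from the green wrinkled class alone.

A dihybrid testcross with independent assortment gives a 1:1:1:1 ratio.
The 1:1:1:1 ratio has 4 parts, so with N = 674 the expected counts are:
  yellow round: 674 × 1/4 = 168.5
  yellow wrinkled: 674 × 1/4 = 168.5
  green round: 674 × 1/4 = 168.5
  green wrinkled: 674 × 1/4 = 168.5
Contribution of green wrinkled: (202 − 168.5)² / 168.5 = 6.6602

6.660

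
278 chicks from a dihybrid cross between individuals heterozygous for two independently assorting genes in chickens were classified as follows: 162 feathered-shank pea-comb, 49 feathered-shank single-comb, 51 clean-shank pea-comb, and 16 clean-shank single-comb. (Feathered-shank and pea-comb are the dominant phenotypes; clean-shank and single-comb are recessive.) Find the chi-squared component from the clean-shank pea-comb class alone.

0.024

A dihybrid F₂ with independent assortment and complete dominance at both loci gives a 9:3:3:1 phenotypic ratio.
The 9:3:3:1 ratio has 16 parts, so with N = 278 the expected counts are:
  feathered-shank pea-comb: 278 × 9/16 = 156.375
  feathered-shank single-comb: 278 × 3/16 = 52.125
  clean-shank pea-comb: 278 × 3/16 = 52.125
  clean-shank single-comb: 278 × 1/16 = 17.375
Contribution of clean-shank pea-comb: (51 − 52.125)² / 52.125 = 0.0243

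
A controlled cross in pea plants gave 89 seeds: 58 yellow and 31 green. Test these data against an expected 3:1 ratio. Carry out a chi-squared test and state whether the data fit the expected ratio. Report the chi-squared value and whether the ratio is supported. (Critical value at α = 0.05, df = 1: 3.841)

Total ratio parts = 4. Expected numbers out of 89:
  yellow: 89 × 3/4 = 66.75
  green: 89 × 1/4 = 22.25
χ² = Σ (O − E)² / E
  yellow: (58 − 66.75)² / 66.75 = 1.1470
  green: (31 − 22.25)² / 22.25 = 3.4410
χ² = 1.1470 + 3.4410 = 4.588
Degrees of freedom = 2 − 1 = 1; critical value at α = 0.05 is 3.841.
Since 4.588 > 3.841, we reject the null hypothesis — the data do not fit the 3:1 ratio.

4.588; not consistent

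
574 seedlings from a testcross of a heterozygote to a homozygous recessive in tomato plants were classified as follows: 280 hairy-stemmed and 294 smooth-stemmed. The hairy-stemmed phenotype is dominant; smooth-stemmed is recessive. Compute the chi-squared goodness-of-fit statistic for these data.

0.341

A testcross of a heterozygote (Aa × aa) gives a 1:1 phenotypic ratio.
Expected counts for N = 574 under a 1:1 ratio (total parts = 2):
  hairy-stemmed: 574 × 1/2 = 287
  smooth-stemmed: 574 × 1/2 = 287
χ² = Σ (O − E)² / E
  hairy-stemmed: (280 − 287)² / 287 = 0.1707
  smooth-stemmed: (294 − 287)² / 287 = 0.1707
χ² = 0.1707 + 0.1707 = 0.3414 ≈ 0.341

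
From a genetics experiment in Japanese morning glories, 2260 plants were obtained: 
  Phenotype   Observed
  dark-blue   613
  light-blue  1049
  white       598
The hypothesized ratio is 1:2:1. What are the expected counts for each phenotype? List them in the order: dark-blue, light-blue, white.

565, 1130, 565

The 1:2:1 ratio has 4 parts, so with N = 2260 the expected counts are:
  dark-blue: 2260 × 1/4 = 565
  light-blue: 2260 × 2/4 = 1130
  white: 2260 × 1/4 = 565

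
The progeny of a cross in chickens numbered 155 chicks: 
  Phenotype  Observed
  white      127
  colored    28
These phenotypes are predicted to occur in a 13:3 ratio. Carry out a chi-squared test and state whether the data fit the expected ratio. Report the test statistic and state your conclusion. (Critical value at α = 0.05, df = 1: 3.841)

0.048; consistent

Total ratio parts = 16. Expected numbers out of 155:
  white: 155 × 13/16 = 125.9375
  colored: 155 × 3/16 = 29.0625
χ² = Σ (O − E)² / E
  white: (127 − 125.9375)² / 125.9375 = 0.0090
  colored: (28 − 29.0625)² / 29.0625 = 0.0388
χ² = 0.0090 + 0.0388 = 0.0478 ≈ 0.048
Degrees of freedom = 2 − 1 = 1; critical value at α = 0.05 is 3.841.
Since 0.048 < 3.841, we fail to reject the null hypothesis — the data are consistent with the 13:3 ratio.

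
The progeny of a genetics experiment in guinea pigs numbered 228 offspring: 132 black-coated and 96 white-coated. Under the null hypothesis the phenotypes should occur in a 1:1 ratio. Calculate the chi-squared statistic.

The 1:1 ratio has 2 parts, so with N = 228 the expected counts are:
  black-coated: 228 × 1/2 = 114
  white-coated: 228 × 1/2 = 114
χ² = Σ (O − E)² / E
  black-coated: (132 − 114)² / 114 = 2.8421
  white-coated: (96 − 114)² / 114 = 2.8421
χ² = 2.8421 + 2.8421 = 5.6842 ≈ 5.684

5.684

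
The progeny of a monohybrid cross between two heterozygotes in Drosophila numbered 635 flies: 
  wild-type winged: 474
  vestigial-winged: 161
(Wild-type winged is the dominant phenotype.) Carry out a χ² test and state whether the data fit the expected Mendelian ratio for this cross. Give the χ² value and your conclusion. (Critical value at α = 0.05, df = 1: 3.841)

For a monohybrid cross between heterozygotes with complete dominance, the expected phenotypic ratio is 3:1.
The 3:1 ratio has 4 parts, so with N = 635 the expected counts are:
  wild-type winged: 635 × 3/4 = 476.25
  vestigial-winged: 635 × 1/4 = 158.75
χ² = Σ (O − E)² / E
  wild-type winged: (474 − 476.25)² / 476.25 = 0.0106
  vestigial-winged: (161 − 158.75)² / 158.75 = 0.0319
χ² = 0.0106 + 0.0319 = 0.0425 ≈ 0.043
Degrees of freedom = 2 − 1 = 1; critical value at α = 0.05 is 3.841.
Since 0.043 < 3.841, we fail to reject the null hypothesis — the data are consistent with the 3:1 ratio.

0.043; consistent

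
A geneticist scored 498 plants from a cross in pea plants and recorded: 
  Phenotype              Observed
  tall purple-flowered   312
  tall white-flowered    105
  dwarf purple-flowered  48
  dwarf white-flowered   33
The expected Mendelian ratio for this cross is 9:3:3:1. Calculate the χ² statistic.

Expected counts for N = 498 under a 9:3:3:1 ratio (total parts = 16):
  tall purple-flowered: 498 × 9/16 = 280.125
  tall white-flowered: 498 × 3/16 = 93.375
  dwarf purple-flowered: 498 × 3/16 = 93.375
  dwarf white-flowered: 498 × 1/16 = 31.125
χ² = Σ (O − E)² / E
  tall purple-flowered: (312 − 280.125)² / 280.125 = 3.6270
  tall white-flowered: (105 − 93.375)² / 93.375 = 1.4473
  dwarf purple-flowered: (48 − 93.375)² / 93.375 = 22.0497
  dwarf white-flowered: (33 − 31.125)² / 31.125 = 0.1130
χ² = 3.6270 + 1.4473 + 22.0497 + 0.1130 = 27.237

27.237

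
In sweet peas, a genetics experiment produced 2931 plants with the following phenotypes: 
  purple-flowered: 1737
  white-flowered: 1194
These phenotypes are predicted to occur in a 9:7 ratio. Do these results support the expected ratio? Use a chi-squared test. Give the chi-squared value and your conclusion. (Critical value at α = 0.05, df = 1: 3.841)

10.813; not consistent

Expected counts for N = 2931 under a 9:7 ratio (total parts = 16):
  purple-flowered: 2931 × 9/16 = 1648.6875
  white-flowered: 2931 × 7/16 = 1282.3125
χ² = Σ (O − E)² / E
  purple-flowered: (1737 − 1648.6875)² / 1648.6875 = 4.7305
  white-flowered: (1194 − 1282.3125)² / 1282.3125 = 6.0821
χ² = 4.7305 + 6.0821 = 10.8126 ≈ 10.813
Degrees of freedom = 2 − 1 = 1; critical value at α = 0.05 is 3.841.
Since 10.813 > 3.841, we reject the null hypothesis — the data do not fit the 9:7 ratio.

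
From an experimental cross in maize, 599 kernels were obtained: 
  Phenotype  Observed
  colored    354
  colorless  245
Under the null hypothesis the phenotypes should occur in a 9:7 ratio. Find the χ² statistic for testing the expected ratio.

1.975

Expected counts for N = 599 under a 9:7 ratio (total parts = 16):
  colored: 599 × 9/16 = 336.9375
  colorless: 599 × 7/16 = 262.0625
χ² = Σ (O − E)² / E
  colored: (354 − 336.9375)² / 336.9375 = 0.8640
  colorless: (245 − 262.0625)² / 262.0625 = 1.1109
χ² = 0.8640 + 1.1109 = 1.9749 ≈ 1.975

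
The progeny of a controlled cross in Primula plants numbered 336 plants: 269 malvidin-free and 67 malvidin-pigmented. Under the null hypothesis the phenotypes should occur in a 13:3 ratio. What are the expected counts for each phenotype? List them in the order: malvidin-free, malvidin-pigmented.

273, 63

Expected counts for N = 336 under a 13:3 ratio (total parts = 16):
  malvidin-free: 336 × 13/16 = 273
  malvidin-pigmented: 336 × 3/16 = 63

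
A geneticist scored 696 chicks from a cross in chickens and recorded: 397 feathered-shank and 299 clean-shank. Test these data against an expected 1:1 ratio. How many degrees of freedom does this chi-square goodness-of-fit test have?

1

A goodness-of-fit test with 2 phenotype classes has df = 2 − 1 = 1.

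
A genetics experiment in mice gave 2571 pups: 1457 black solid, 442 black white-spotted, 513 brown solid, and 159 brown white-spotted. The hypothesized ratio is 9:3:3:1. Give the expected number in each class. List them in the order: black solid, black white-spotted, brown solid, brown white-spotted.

Total ratio parts = 16. Expected numbers out of 2571:
  black solid: 2571 × 9/16 = 1446.1875
  black white-spotted: 2571 × 3/16 = 482.0625
  brown solid: 2571 × 3/16 = 482.0625
  brown white-spotted: 2571 × 1/16 = 160.6875

1446.1875, 482.0625, 482.0625, 160.6875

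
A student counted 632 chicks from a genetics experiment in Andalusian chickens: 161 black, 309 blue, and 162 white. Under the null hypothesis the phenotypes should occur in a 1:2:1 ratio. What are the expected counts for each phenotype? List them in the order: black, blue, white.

Total ratio parts = 4. Expected numbers out of 632:
  black: 632 × 1/4 = 158
  blue: 632 × 2/4 = 316
  white: 632 × 1/4 = 158

158, 316, 158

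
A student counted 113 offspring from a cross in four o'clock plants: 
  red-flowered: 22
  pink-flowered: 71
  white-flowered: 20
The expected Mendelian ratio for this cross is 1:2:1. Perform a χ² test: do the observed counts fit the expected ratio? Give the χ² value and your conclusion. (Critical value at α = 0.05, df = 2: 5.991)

The 1:2:1 ratio has 4 parts, so with N = 113 the expected counts are:
  red-flowered: 113 × 1/4 = 28.25
  pink-flowered: 113 × 2/4 = 56.5
  white-flowered: 113 × 1/4 = 28.25
χ² = Σ (O − E)² / E
  red-flowered: (22 − 28.25)² / 28.25 = 1.3827
  pink-flowered: (71 − 56.5)² / 56.5 = 3.7212
  white-flowered: (20 − 28.25)² / 28.25 = 2.4093
χ² = 1.3827 + 3.7212 + 2.4093 = 7.5132 ≈ 7.513
Degrees of freedom = 3 − 1 = 2; critical value at α = 0.05 is 5.991.
Since 7.513 > 5.991, we reject the null hypothesis — the data do not fit the 1:2:1 ratio.

7.513; not consistent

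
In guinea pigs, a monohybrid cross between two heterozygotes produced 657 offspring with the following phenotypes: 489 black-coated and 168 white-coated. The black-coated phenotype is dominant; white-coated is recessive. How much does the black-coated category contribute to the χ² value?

For a monohybrid cross between heterozygotes with complete dominance, the expected phenotypic ratio is 3:1.
Expected counts for N = 657 under a 3:1 ratio (total parts = 4):
  black-coated: 657 × 3/4 = 492.75
  white-coated: 657 × 1/4 = 164.25
Contribution of black-coated: (489 − 492.75)² / 492.75 = 0.0285

0.029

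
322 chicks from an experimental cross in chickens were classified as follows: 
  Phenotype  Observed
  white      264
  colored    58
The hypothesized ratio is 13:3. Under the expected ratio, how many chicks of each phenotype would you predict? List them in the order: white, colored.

The 13:3 ratio has 16 parts, so with N = 322 the expected counts are:
  white: 322 × 13/16 = 261.625
  colored: 322 × 3/16 = 60.375

261.625, 60.375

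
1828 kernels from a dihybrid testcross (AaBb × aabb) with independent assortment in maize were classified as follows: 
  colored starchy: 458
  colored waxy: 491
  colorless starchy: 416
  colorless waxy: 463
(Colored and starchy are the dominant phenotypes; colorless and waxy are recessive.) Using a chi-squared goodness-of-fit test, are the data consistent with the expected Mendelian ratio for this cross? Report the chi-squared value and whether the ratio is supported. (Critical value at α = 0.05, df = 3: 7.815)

A dihybrid testcross with independent assortment gives a 1:1:1:1 ratio.
Total ratio parts = 4. Expected numbers out of 1828:
  colored starchy: 1828 × 1/4 = 457
  colored waxy: 1828 × 1/4 = 457
  colorless starchy: 1828 × 1/4 = 457
  colorless waxy: 1828 × 1/4 = 457
χ² = Σ (O − E)² / E
  colored starchy: (458 − 457)² / 457 = 0.0022
  colored waxy: (491 − 457)² / 457 = 2.5295
  colorless starchy: (416 − 457)² / 457 = 3.6783
  colorless waxy: (463 − 457)² / 457 = 0.0788
χ² = 0.0022 + 2.5295 + 3.6783 + 0.0788 = 6.2888 ≈ 6.289
Degrees of freedom = 4 − 1 = 3; critical value at α = 0.05 is 7.815.
Since 6.289 < 7.815, we fail to reject the null hypothesis — the data are consistent with the 1:1:1:1 ratio.

6.289; consistent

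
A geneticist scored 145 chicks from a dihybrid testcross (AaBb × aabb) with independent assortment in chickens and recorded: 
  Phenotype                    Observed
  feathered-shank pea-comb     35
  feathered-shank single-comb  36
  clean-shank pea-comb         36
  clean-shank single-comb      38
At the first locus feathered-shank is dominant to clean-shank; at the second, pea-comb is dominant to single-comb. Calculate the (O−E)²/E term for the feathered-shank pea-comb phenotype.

0.043

A dihybrid testcross with independent assortment gives a 1:1:1:1 ratio.
Under the 1:1:1:1 hypothesis (Σ ratio = 4, N = 145):
  feathered-shank pea-comb: 145 × 1/4 = 36.25
  feathered-shank single-comb: 145 × 1/4 = 36.25
  clean-shank pea-comb: 145 × 1/4 = 36.25
  clean-shank single-comb: 145 × 1/4 = 36.25
Contribution of feathered-shank pea-comb: (35 − 36.25)² / 36.25 = 0.0431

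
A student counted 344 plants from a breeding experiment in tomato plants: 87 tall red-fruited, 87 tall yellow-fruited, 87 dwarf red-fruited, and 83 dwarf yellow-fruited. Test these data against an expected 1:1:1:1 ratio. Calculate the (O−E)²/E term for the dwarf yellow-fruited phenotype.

0.105

Expected counts for N = 344 under a 1:1:1:1 ratio (total parts = 4):
  tall red-fruited: 344 × 1/4 = 86
  tall yellow-fruited: 344 × 1/4 = 86
  dwarf red-fruited: 344 × 1/4 = 86
  dwarf yellow-fruited: 344 × 1/4 = 86
Contribution of dwarf yellow-fruited: (83 − 86)² / 86 = 0.1047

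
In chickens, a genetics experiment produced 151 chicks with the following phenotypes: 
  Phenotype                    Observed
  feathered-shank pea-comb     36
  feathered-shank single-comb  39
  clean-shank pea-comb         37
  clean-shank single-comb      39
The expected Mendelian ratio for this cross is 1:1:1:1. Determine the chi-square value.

0.179

Total ratio parts = 4. Expected numbers out of 151:
  feathered-shank pea-comb: 151 × 1/4 = 37.75
  feathered-shank single-comb: 151 × 1/4 = 37.75
  clean-shank pea-comb: 151 × 1/4 = 37.75
  clean-shank single-comb: 151 × 1/4 = 37.75
χ² = Σ (O − E)² / E
  feathered-shank pea-comb: (36 − 37.75)² / 37.75 = 0.0811
  feathered-shank single-comb: (39 − 37.75)² / 37.75 = 0.0414
  clean-shank pea-comb: (37 − 37.75)² / 37.75 = 0.0149
  clean-shank single-comb: (39 − 37.75)² / 37.75 = 0.0414
χ² = 0.0811 + 0.0414 + 0.0149 + 0.0414 = 0.1788 ≈ 0.179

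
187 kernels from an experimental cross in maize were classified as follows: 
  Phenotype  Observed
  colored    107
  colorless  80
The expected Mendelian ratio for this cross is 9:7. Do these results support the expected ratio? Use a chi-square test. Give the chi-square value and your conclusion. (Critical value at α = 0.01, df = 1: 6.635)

Under the 9:7 hypothesis (Σ ratio = 16, N = 187):
  colored: 187 × 9/16 = 105.1875
  colorless: 187 × 7/16 = 81.8125
χ² = Σ (O − E)² / E
  colored: (107 − 105.1875)² / 105.1875 = 0.0312
  colorless: (80 − 81.8125)² / 81.8125 = 0.0402
χ² = 0.0312 + 0.0402 = 0.0714 ≈ 0.071
Degrees of freedom = 2 − 1 = 1; critical value at α = 0.01 is 6.635.
Since 0.071 < 6.635, we fail to reject the null hypothesis — the data are consistent with the 9:7 ratio.

0.071; consistent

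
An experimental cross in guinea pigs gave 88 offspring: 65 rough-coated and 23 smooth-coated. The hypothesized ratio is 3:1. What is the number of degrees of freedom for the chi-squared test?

A goodness-of-fit test with 2 phenotype classes has df = 2 − 1 = 1.

1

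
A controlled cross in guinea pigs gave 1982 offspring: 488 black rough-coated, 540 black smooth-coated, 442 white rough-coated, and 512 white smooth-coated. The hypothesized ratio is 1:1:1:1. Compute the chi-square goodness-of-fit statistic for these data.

The 1:1:1:1 ratio has 4 parts, so with N = 1982 the expected counts are:
  black rough-coated: 1982 × 1/4 = 495.5
  black smooth-coated: 1982 × 1/4 = 495.5
  white rough-coated: 1982 × 1/4 = 495.5
  white smooth-coated: 1982 × 1/4 = 495.5
χ² = Σ (O − E)² / E
  black rough-coated: (488 − 495.5)² / 495.5 = 0.1135
  black smooth-coated: (540 − 495.5)² / 495.5 = 3.9965
  white rough-coated: (442 − 495.5)² / 495.5 = 5.7765
  white smooth-coated: (512 − 495.5)² / 495.5 = 0.5494
χ² = 0.1135 + 3.9965 + 5.7765 + 0.5494 = 10.4359 ≈ 10.436

10.436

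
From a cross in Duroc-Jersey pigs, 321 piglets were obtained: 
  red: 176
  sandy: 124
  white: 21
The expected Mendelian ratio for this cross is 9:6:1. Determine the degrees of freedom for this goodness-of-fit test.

A goodness-of-fit test with 3 phenotype classes has df = 3 − 1 = 2.

2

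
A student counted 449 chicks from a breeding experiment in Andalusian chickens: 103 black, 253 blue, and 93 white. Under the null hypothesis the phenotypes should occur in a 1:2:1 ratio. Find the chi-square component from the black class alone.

Total ratio parts = 4. Expected numbers out of 449:
  black: 449 × 1/4 = 112.25
  blue: 449 × 2/4 = 224.5
  white: 449 × 1/4 = 112.25
Contribution of black: (103 − 112.25)² / 112.25 = 0.7622

0.762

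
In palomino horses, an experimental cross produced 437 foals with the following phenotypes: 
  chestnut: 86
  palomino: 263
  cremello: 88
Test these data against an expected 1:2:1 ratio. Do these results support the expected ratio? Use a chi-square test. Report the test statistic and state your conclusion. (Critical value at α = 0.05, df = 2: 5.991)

Expected counts for N = 437 under a 1:2:1 ratio (total parts = 4):
  chestnut: 437 × 1/4 = 109.25
  palomino: 437 × 2/4 = 218.5
  cremello: 437 × 1/4 = 109.25
χ² = Σ (O − E)² / E
  chestnut: (86 − 109.25)² / 109.25 = 4.9479
  palomino: (263 − 218.5)² / 218.5 = 9.0629
  cremello: (88 − 109.25)² / 109.25 = 4.1333
χ² = 4.9479 + 9.0629 + 4.1333 = 18.1441 ≈ 18.144
Degrees of freedom = 3 − 1 = 2; critical value at α = 0.05 is 5.991.
Since 18.144 > 5.991, we reject the null hypothesis — the data do not fit the 1:2:1 ratio.

18.144; not consistent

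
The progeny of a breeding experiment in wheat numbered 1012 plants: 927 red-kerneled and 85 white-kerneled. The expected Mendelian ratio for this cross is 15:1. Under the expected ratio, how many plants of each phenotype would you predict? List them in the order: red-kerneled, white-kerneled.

Total ratio parts = 16. Expected numbers out of 1012:
  red-kerneled: 1012 × 15/16 = 948.75
  white-kerneled: 1012 × 1/16 = 63.25

948.75, 63.25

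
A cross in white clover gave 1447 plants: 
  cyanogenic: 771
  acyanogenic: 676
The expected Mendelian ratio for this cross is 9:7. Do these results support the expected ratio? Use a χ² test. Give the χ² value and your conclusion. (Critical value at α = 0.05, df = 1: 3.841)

5.177; not consistent

Expected counts for N = 1447 under a 9:7 ratio (total parts = 16):
  cyanogenic: 1447 × 9/16 = 813.9375
  acyanogenic: 1447 × 7/16 = 633.0625
χ² = Σ (O − E)² / E
  cyanogenic: (771 − 813.9375)² / 813.9375 = 2.2651
  acyanogenic: (676 − 633.0625)² / 633.0625 = 2.9122
χ² = 2.2651 + 2.9122 = 5.1773 ≈ 5.177
Degrees of freedom = 2 − 1 = 1; critical value at α = 0.05 is 3.841.
Since 5.177 > 3.841, we reject the null hypothesis — the data do not fit the 9:7 ratio.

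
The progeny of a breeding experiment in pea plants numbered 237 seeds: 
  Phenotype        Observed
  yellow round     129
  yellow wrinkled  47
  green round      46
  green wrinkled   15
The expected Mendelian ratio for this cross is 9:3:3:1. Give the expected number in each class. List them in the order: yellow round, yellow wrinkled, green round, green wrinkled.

Under the 9:3:3:1 hypothesis (Σ ratio = 16, N = 237):
  yellow round: 237 × 9/16 = 133.3125
  yellow wrinkled: 237 × 3/16 = 44.4375
  green round: 237 × 3/16 = 44.4375
  green wrinkled: 237 × 1/16 = 14.8125

133.3125, 44.4375, 44.4375, 14.8125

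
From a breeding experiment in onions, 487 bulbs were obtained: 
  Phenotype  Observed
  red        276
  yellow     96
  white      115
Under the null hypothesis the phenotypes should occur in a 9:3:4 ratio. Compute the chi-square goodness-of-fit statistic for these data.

The 9:3:4 ratio has 16 parts, so with N = 487 the expected counts are:
  red: 487 × 9/16 = 273.9375
  yellow: 487 × 3/16 = 91.3125
  white: 487 × 4/16 = 121.75
χ² = Σ (O − E)² / E
  red: (276 − 273.9375)² / 273.9375 = 0.0155
  yellow: (96 − 91.3125)² / 91.3125 = 0.2406
  white: (115 − 121.75)² / 121.75 = 0.3742
χ² = 0.0155 + 0.2406 + 0.3742 = 0.6303 ≈ 0.630

0.630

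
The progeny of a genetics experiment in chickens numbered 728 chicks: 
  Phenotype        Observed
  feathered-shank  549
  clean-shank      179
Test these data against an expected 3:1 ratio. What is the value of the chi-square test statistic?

The 3:1 ratio has 4 parts, so with N = 728 the expected counts are:
  feathered-shank: 728 × 3/4 = 546
  clean-shank: 728 × 1/4 = 182
χ² = Σ (O − E)² / E
  feathered-shank: (549 − 546)² / 546 = 0.0165
  clean-shank: (179 − 182)² / 182 = 0.0495
χ² = 0.0165 + 0.0495 = 0.066

0.066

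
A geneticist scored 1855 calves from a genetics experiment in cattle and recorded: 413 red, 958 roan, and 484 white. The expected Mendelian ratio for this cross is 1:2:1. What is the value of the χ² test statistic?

Under the 1:2:1 hypothesis (Σ ratio = 4, N = 1855):
  red: 1855 × 1/4 = 463.75
  roan: 1855 × 2/4 = 927.5
  white: 1855 × 1/4 = 463.75
χ² = Σ (O − E)² / E
  red: (413 − 463.75)² / 463.75 = 5.5538
  roan: (958 − 927.5)² / 927.5 = 1.0030
  white: (484 − 463.75)² / 463.75 = 0.8842
χ² = 5.5538 + 1.0030 + 0.8842 = 7.441

7.441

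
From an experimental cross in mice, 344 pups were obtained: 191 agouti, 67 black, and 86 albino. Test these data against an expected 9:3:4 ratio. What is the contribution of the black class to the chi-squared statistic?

Expected counts for N = 344 under a 9:3:4 ratio (total parts = 16):
  agouti: 344 × 9/16 = 193.5
  black: 344 × 3/16 = 64.5
  albino: 344 × 4/16 = 86
Contribution of black: (67 − 64.5)² / 64.5 = 0.0969

0.097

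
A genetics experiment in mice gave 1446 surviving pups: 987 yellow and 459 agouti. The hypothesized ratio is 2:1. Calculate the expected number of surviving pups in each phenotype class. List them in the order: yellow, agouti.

Expected counts for N = 1446 under a 2:1 ratio (total parts = 3):
  yellow: 1446 × 2/3 = 964
  agouti: 1446 × 1/3 = 482

964, 482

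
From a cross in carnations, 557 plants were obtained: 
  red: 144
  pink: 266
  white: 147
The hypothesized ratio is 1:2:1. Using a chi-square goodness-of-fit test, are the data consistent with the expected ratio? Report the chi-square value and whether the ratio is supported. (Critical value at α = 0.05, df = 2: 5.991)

1.154; consistent

Expected counts for N = 557 under a 1:2:1 ratio (total parts = 4):
  red: 557 × 1/4 = 139.25
  pink: 557 × 2/4 = 278.5
  white: 557 × 1/4 = 139.25
χ² = Σ (O − E)² / E
  red: (144 − 139.25)² / 139.25 = 0.1620
  pink: (266 − 278.5)² / 278.5 = 0.5610
  white: (147 − 139.25)² / 139.25 = 0.4313
χ² = 0.1620 + 0.5610 + 0.4313 = 1.1543 ≈ 1.154
Degrees of freedom = 3 − 1 = 2; critical value at α = 0.05 is 5.991.
Since 1.154 < 5.991, we fail to reject the null hypothesis — the data are consistent with the 1:2:1 ratio.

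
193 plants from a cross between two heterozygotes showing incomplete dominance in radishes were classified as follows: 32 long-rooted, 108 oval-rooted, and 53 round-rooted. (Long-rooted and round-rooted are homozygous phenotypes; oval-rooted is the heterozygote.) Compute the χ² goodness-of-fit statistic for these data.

7.311

With incomplete dominance, a heterozygote × heterozygote cross gives a 1:2:1 phenotypic ratio.
Under the 1:2:1 hypothesis (Σ ratio = 4, N = 193):
  long-rooted: 193 × 1/4 = 48.25
  oval-rooted: 193 × 2/4 = 96.5
  round-rooted: 193 × 1/4 = 48.25
χ² = Σ (O − E)² / E
  long-rooted: (32 − 48.25)² / 48.25 = 5.4728
  oval-rooted: (108 − 96.5)² / 96.5 = 1.3705
  round-rooted: (53 − 48.25)² / 48.25 = 0.4676
χ² = 5.4728 + 1.3705 + 0.4676 = 7.3109 ≈ 7.311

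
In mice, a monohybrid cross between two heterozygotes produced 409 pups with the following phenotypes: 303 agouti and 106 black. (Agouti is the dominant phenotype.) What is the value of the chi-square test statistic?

For a monohybrid cross between heterozygotes with complete dominance, the expected phenotypic ratio is 3:1.
Total ratio parts = 4. Expected numbers out of 409:
  agouti: 409 × 3/4 = 306.75
  black: 409 × 1/4 = 102.25
χ² = Σ (O − E)² / E
  agouti: (303 − 306.75)² / 306.75 = 0.0458
  black: (106 − 102.25)² / 102.25 = 0.1375
χ² = 0.0458 + 0.1375 = 0.1833 ≈ 0.183

0.183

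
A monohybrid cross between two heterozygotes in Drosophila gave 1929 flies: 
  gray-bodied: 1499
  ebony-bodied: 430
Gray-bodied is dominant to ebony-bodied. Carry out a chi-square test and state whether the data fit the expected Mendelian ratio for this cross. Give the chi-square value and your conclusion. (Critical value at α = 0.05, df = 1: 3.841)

For a monohybrid cross between heterozygotes with complete dominance, the expected phenotypic ratio is 3:1.
Expected counts for N = 1929 under a 3:1 ratio (total parts = 4):
  gray-bodied: 1929 × 3/4 = 1446.75
  ebony-bodied: 1929 × 1/4 = 482.25
χ² = Σ (O − E)² / E
  gray-bodied: (1499 − 1446.75)² / 1446.75 = 1.8870
  ebony-bodied: (430 − 482.25)² / 482.25 = 5.6611
χ² = 1.8870 + 5.6611 = 7.5481 ≈ 7.548
Degrees of freedom = 2 − 1 = 1; critical value at α = 0.05 is 3.841.
Since 7.548 > 3.841, we reject the null hypothesis — the data do not fit the 3:1 ratio.

7.548; not consistent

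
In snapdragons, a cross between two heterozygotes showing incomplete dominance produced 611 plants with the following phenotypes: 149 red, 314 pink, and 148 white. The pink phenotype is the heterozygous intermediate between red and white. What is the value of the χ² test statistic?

0.476

With incomplete dominance, a heterozygote × heterozygote cross gives a 1:2:1 phenotypic ratio.
The 1:2:1 ratio has 4 parts, so with N = 611 the expected counts are:
  red: 611 × 1/4 = 152.75
  pink: 611 × 2/4 = 305.5
  white: 611 × 1/4 = 152.75
χ² = Σ (O − E)² / E
  red: (149 − 152.75)² / 152.75 = 0.0921
  pink: (314 − 305.5)² / 305.5 = 0.2365
  white: (148 − 152.75)² / 152.75 = 0.1477
χ² = 0.0921 + 0.2365 + 0.1477 = 0.4763 ≈ 0.476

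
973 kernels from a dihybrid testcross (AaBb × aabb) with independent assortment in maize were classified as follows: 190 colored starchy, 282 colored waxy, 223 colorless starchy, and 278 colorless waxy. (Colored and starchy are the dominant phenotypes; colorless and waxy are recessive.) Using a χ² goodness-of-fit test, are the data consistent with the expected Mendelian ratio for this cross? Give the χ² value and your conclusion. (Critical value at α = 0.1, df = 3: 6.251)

24.480; not consistent

A dihybrid testcross with independent assortment gives a 1:1:1:1 ratio.
Under the 1:1:1:1 hypothesis (Σ ratio = 4, N = 973):
  colored starchy: 973 × 1/4 = 243.25
  colored waxy: 973 × 1/4 = 243.25
  colorless starchy: 973 × 1/4 = 243.25
  colorless waxy: 973 × 1/4 = 243.25
χ² = Σ (O − E)² / E
  colored starchy: (190 − 243.25)² / 243.25 = 11.6570
  colored waxy: (282 − 243.25)² / 243.25 = 6.1729
  colorless starchy: (223 − 243.25)² / 243.25 = 1.6858
  colorless waxy: (278 − 243.25)² / 243.25 = 4.9643
χ² = 11.6570 + 6.1729 + 1.6858 + 4.9643 = 24.480
Degrees of freedom = 4 − 1 = 3; critical value at α = 0.1 is 6.251.
Since 24.480 > 6.251, we reject the null hypothesis — the data do not fit the 1:1:1:1 ratio.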